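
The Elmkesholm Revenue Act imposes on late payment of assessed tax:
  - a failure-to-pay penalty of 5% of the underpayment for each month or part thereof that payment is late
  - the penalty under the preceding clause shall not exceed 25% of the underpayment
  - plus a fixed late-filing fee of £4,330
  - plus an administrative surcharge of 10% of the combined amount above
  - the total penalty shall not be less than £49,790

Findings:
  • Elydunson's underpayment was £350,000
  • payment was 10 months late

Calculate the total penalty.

Accrued rate: 5% × 10 = 50%, capped at 25% → 25%
Failure-to-pay penalty: 25% of £350,000 = £87,500
Penalty before surcharge: £87,500 + £4,330 = £91,830
Administrative surcharge: 10% of £91,830 = £9,183
Total penalty: £91,830 + £9,183 = £101,013
Minimum £49,790: £101,013 meets the minimum, no increase.

£101,013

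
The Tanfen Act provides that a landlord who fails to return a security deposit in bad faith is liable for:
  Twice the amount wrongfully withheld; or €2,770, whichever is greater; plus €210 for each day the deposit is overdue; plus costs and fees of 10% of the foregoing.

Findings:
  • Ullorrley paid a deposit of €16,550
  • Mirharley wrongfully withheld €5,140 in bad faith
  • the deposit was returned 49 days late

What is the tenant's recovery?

€22,627

Doubled: 2 × €5,140 = €10,280
Minimum €2,770: €10,280 meets the minimum, no increase.
Late-return penalty: 49 × €210 = €10,290
Damages plus late penalty: €10,280 + €10,290 = €20,570
Costs and fees: 10% of €20,570 = €2,057
Total recovery: €20,570 + €2,057 = €22,627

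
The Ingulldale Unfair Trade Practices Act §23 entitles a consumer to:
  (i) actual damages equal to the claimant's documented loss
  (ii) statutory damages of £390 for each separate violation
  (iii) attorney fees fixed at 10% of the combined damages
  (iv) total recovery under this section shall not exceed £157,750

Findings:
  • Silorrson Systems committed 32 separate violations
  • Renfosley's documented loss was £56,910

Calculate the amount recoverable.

Statutory damages: 32 × £390 = £12,480
Combined damages: £56,910 + £12,480 = £69,390
Attorney fees: 10% of £69,390 = £6,939
Total before cap: £69,390 + £6,939 = £76,329
Cap at £157,750: £76,329 is within the cap, no reduction.

Total recovery: £76,329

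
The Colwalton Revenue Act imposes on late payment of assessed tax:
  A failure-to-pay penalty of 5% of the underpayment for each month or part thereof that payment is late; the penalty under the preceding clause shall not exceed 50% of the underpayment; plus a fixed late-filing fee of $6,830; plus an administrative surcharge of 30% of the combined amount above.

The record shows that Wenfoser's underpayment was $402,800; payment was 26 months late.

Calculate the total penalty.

$270,699

Accrued rate: 5% × 26 = 130%, capped at 50% → 50%
Failure-to-pay penalty: 50% of $402,800 = $201,400
Penalty before surcharge: $201,400 + $6,830 = $208,230
Administrative surcharge: 30% of $208,230 = $62,469
Total penalty: $208,230 + $62,469 = $270,699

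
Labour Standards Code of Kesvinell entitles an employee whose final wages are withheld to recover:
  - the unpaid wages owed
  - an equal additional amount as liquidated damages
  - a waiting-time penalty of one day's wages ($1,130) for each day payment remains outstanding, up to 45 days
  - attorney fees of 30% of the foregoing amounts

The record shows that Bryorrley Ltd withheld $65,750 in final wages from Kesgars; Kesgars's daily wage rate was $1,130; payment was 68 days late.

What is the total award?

Liquidated damages (equal amount): $65,750
Penalty days: min(68, 45) = 45
Waiting-time penalty: 45 × $1,130 = $50,850
Subtotal: $65,750 + $65,750 + $50,850 = $182,350
Attorney fees: 30% of $182,350 = $54,705
Total award: $182,350 + $54,705 = $237,055

Total award: $237,055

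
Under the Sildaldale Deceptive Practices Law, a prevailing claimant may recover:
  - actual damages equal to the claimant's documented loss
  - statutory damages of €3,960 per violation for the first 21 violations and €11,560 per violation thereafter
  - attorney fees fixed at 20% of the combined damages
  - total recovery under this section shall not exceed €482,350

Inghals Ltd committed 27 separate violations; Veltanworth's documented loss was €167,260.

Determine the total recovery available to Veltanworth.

€383,736

First 21 violations: 21 × €3,960 = €83,160
Remaining violations: (27 − 21) × €11,560 = €69,360
Statutory damages: €83,160 + €69,360 = €152,520
Combined damages: €167,260 + €152,520 = €319,780
Attorney fees: 20% of €319,780 = €63,956
Total before cap: €319,780 + €63,956 = €383,736
Cap at €482,350: €383,736 is within the cap, no reduction.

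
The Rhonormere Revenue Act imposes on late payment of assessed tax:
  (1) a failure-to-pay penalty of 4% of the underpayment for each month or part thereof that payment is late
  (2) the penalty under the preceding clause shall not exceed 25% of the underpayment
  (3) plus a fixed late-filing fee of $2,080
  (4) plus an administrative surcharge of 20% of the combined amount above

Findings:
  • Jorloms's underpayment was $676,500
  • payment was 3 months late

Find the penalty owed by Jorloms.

Accrued rate: 4% × 3 = 12%, capped at 25% → 12%
Failure-to-pay penalty: 12% of $676,500 = $81,180
Penalty before surcharge: $81,180 + $2,080 = $83,260
Administrative surcharge: 20% of $83,260 = $16,652
Total penalty: $83,260 + $16,652 = $99,912

$99,912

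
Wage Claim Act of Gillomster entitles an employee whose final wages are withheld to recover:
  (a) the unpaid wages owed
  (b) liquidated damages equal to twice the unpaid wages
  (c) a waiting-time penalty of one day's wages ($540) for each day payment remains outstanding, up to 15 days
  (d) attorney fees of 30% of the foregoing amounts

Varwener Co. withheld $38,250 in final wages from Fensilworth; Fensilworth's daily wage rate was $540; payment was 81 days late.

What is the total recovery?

$159,705

Doubled: 2 × $38,250 = $76,500
Penalty days: min(81, 15) = 15
Waiting-time penalty: 15 × $540 = $8,100
Subtotal: $38,250 + $76,500 + $8,100 = $122,850
Attorney fees: 30% of $122,850 = $36,855
Total award: $122,850 + $36,855 = $159,705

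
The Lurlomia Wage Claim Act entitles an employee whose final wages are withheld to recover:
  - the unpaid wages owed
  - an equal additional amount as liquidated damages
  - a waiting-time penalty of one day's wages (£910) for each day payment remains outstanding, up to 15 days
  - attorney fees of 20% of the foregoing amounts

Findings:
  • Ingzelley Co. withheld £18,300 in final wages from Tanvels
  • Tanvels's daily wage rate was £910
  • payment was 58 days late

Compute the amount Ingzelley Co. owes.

£60,300

Liquidated damages (equal amount): £18,300
Penalty days: min(58, 15) = 15
Waiting-time penalty: 15 × £910 = £13,650
Subtotal: £18,300 + £18,300 + £13,650 = £50,250
Attorney fees: 20% of £50,250 = £10,050
Total award: £50,250 + £10,050 = £60,300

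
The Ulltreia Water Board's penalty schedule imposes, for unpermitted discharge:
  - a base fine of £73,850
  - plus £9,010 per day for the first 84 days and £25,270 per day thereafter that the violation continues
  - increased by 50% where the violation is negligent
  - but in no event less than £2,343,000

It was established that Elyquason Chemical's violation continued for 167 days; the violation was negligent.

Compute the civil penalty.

First 84 days: 84 × £9,010 = £756,840
Remaining days: (167 − 84) × £25,270 = £2,097,410
Per-day component: £756,840 + £2,097,410 = £2,854,250
Base plus per-day: £73,850 + £2,854,250 = £2,928,100
Enhancement: 50% of £2,928,100 = £1,464,050
Enhanced fine: £2,928,100 + £1,464,050 = £4,392,150
Minimum £2,343,000: £4,392,150 meets the minimum, no increase.

£4,392,150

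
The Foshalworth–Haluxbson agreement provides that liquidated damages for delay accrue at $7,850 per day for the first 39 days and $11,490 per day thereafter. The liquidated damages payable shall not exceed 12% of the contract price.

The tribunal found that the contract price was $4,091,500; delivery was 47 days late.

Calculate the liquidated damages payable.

$398,070

First 39 days: 39 × $7,850 = $306,150
Remaining days: (47 − 39) × $11,490 = $91,920
Accrued per-day damages: $306,150 + $91,920 = $398,070
Cap: 12% of $4,091,500 = $490,980
Cap at $490,980: $398,070 is within the cap, no reduction.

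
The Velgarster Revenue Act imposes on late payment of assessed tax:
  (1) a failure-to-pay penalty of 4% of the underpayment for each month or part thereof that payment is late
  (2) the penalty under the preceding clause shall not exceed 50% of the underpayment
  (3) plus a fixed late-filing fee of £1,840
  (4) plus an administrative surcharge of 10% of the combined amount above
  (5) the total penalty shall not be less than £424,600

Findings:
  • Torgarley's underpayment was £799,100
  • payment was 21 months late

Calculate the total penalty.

Penalty: £441,529

Accrued rate: 4% × 21 = 84%, capped at 50% → 50%
Failure-to-pay penalty: 50% of £799,100 = £399,550
Penalty before surcharge: £399,550 + £1,840 = £401,390
Administrative surcharge: 10% of £401,390 = £40,139
Total penalty: £401,390 + £40,139 = £441,529
Minimum £424,600: £441,529 meets the minimum, no increase.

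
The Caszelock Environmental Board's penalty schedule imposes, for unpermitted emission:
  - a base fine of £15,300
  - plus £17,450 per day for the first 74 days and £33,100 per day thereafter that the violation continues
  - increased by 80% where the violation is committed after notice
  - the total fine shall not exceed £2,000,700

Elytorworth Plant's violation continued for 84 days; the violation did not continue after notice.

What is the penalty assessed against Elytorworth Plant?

First 74 days: 74 × £17,450 = £1,291,300
Remaining days: (84 − 74) × £33,100 = £331,000
Per-day component: £1,291,300 + £331,000 = £1,622,300
Base plus per-day: £15,300 + £1,622,300 = £1,637,600
The violation did not continue after notice: no 80% increase.
Cap at £2,000,700: £1,637,600 is within the cap, no reduction.

£1,637,600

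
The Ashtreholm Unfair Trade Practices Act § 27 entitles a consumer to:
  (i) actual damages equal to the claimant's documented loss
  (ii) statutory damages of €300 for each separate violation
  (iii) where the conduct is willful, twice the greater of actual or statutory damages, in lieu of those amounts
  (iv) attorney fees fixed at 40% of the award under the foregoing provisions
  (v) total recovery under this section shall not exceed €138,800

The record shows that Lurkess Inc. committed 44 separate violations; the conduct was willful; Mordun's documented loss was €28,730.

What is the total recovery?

Statutory damages: 44 × €300 = €13,200
Greater of actual damages (€28,730) or statutory damages (€13,200): €28,730
Doubled: 2 × €28,730 = €57,460
Attorney fees: 40% of €57,460 = €22,984
Total before cap: €57,460 + €22,984 = €80,444
Cap at €138,800: €80,444 is within the cap, no reduction.

€80,444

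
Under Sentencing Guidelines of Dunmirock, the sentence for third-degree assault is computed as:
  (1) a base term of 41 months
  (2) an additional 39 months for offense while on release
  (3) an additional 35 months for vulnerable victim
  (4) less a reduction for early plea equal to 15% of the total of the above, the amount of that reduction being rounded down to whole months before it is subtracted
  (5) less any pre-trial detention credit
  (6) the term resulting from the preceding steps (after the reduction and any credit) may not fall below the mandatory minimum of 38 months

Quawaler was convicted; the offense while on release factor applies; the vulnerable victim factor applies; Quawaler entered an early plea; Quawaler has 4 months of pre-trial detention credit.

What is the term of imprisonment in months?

Offense while on release enhancement: +39 months
Vulnerable victim enhancement: +35 months
Adjusted term: 41 months + 39 months + 35 months = 115 months
Early plea reduction: 15% of 115 months = 17 months (rounded down)
After reduction: 115 − 17 = 98 months
Less pre-trial detention credit: 98 months − 4 months = 94 months
Minimum 38 months: 94 months meets the minimum, no increase.

94 months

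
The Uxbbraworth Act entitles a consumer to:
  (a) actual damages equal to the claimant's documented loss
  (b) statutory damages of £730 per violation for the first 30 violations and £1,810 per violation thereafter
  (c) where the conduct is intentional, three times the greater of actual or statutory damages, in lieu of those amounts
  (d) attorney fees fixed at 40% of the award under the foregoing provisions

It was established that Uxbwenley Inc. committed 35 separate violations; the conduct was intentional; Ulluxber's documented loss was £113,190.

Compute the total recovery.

£475,398

First 30 violations: 30 × £730 = £21,900
Remaining violations: (35 − 30) × £1,810 = £9,050
Statutory damages: £21,900 + £9,050 = £30,950
Greater of actual damages (£113,190) or statutory damages (£30,950): £113,190
Trebled: 3 × £113,190 = £339,570
Attorney fees: 40% of £339,570 = £135,828
Total recovery: £339,570 + £135,828 = £475,398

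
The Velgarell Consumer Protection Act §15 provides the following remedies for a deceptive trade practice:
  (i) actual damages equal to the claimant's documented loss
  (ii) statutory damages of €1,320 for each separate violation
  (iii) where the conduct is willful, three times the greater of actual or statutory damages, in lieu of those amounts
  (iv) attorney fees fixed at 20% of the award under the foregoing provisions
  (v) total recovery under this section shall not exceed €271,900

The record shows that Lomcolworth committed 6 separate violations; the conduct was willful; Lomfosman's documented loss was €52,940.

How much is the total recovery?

Statutory damages: 6 × €1,320 = €7,920
Greater of actual damages (€52,940) or statutory damages (€7,920): €52,940
Trebled: 3 × €52,940 = €158,820
Attorney fees: 20% of €158,820 = €31,764
Total before cap: €158,820 + €31,764 = €190,584
Cap at €271,900: €190,584 is within the cap, no reduction.

€190,584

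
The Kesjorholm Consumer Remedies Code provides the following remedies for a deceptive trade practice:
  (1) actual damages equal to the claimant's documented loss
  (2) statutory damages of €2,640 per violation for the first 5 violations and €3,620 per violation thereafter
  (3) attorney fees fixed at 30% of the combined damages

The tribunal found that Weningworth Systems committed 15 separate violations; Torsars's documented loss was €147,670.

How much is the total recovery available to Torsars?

First 5 violations: 5 × €2,640 = €13,200
Remaining violations: (15 − 5) × €3,620 = €36,200
Statutory damages: €13,200 + €36,200 = €49,400
Combined damages: €147,670 + €49,400 = €197,070
Attorney fees: 30% of €197,070 = €59,121
Total recovery: €197,070 + €59,121 = €256,191

Total recovery: €256,191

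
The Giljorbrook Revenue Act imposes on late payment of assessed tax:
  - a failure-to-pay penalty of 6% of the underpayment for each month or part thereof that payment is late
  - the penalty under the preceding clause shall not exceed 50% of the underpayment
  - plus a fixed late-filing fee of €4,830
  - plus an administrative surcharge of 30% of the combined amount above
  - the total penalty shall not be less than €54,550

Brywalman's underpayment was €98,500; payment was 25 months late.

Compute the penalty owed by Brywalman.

Accrued rate: 6% × 25 = 150%, capped at 50% → 50%
Failure-to-pay penalty: 50% of €98,500 = €49,250
Penalty before surcharge: €49,250 + €4,830 = €54,080
Administrative surcharge: 30% of €54,080 = €16,224
Total penalty: €54,080 + €16,224 = €70,304
Minimum €54,550: €70,304 meets the minimum, no increase.

€70,304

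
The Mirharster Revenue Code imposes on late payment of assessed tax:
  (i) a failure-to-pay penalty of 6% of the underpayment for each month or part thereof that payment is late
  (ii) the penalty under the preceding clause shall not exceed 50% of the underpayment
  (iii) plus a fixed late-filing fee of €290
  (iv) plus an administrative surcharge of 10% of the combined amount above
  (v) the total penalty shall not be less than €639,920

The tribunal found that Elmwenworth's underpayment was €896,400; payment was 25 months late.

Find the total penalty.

€639,920

Accrued rate: 6% × 25 = 150%, capped at 50% → 50%
Failure-to-pay penalty: 50% of €896,400 = €448,200
Penalty before surcharge: €448,200 + €290 = €448,490
Administrative surcharge: 10% of €448,490 = €44,849
Total penalty: €448,490 + €44,849 = €493,339
Minimum €639,920: €493,339 is below the minimum → €639,920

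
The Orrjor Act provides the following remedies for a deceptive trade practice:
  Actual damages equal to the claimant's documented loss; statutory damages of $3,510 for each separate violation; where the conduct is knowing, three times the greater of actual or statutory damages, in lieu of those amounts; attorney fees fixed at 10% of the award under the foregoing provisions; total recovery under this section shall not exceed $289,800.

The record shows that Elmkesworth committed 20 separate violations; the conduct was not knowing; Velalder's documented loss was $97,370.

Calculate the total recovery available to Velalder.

$184,327

Statutory damages: 20 × $3,510 = $70,200
Conduct not knowing: the in-lieu enhancement does not apply.
Actual plus statutory damages: $97,370 + $70,200 = $167,570
Attorney fees: 10% of $167,570 = $16,757
Total before cap: $167,570 + $16,757 = $184,327
Cap at $289,800: $184,327 is within the cap, no reduction.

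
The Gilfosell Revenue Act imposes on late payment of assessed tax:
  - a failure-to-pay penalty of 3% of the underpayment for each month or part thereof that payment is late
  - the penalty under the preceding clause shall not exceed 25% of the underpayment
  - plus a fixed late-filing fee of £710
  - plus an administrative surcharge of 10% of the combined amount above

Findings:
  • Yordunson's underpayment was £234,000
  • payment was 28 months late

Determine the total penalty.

£65,131

Accrued rate: 3% × 28 = 84%, capped at 25% → 25%
Failure-to-pay penalty: 25% of £234,000 = £58,500
Penalty before surcharge: £58,500 + £710 = £59,210
Administrative surcharge: 10% of £59,210 = £5,921
Total penalty: £59,210 + £5,921 = £65,131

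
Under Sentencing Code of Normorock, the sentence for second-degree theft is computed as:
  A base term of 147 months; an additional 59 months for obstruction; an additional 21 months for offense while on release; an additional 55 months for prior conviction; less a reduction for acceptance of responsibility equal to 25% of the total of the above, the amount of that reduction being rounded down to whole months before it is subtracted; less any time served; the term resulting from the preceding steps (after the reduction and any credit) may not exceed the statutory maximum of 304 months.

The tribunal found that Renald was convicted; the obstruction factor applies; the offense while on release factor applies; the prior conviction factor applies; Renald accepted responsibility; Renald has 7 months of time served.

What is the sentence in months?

Obstruction enhancement: +59 months
Offense while on release enhancement: +21 months
Prior conviction enhancement: +55 months
Adjusted term: 147 months + 59 months + 21 months + 55 months = 282 months
Acceptance of responsibility reduction: 25% of 282 months = 70 months (rounded down)
After reduction: 282 − 70 = 212 months
Less time served: 212 months − 7 months = 205 months
Cap at 304 months: 205 months is within the cap, no reduction.

205 months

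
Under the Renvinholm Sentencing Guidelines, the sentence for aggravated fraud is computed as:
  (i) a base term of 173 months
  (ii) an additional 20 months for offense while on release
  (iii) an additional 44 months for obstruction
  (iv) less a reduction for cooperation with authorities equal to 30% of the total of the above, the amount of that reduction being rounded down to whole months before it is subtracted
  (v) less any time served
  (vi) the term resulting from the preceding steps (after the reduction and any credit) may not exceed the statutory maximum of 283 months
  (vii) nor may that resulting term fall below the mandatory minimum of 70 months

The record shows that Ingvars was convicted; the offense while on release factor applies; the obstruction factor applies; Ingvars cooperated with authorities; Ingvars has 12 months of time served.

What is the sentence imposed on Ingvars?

Offense while on release enhancement: +20 months
Obstruction enhancement: +44 months
Adjusted term: 173 months + 20 months + 44 months = 237 months
Cooperation with authorities reduction: 30% of 237 months = 71 months (rounded down)
After reduction: 237 − 71 = 166 months
Less time served: 166 months − 12 months = 154 months
Cap at 283 months: 154 months is within the cap, no reduction.
Minimum 70 months: 154 months meets the minimum, no increase.

154 months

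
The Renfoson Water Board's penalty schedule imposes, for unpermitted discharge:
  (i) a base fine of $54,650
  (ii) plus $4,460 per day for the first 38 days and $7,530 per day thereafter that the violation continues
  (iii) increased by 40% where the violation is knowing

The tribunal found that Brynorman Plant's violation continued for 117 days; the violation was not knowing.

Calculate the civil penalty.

First 38 days: 38 × $4,460 = $169,480
Remaining days: (117 − 38) × $7,530 = $594,870
Per-day component: $169,480 + $594,870 = $764,350
Base plus per-day: $54,650 + $764,350 = $819,000
The violation was not knowing: no 40% increase.

$819,000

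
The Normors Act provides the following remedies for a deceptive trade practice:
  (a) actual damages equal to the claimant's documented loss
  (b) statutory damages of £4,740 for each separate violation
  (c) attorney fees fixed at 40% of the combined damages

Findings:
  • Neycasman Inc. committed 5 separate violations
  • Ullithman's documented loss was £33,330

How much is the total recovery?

£79,842

Statutory damages: 5 × £4,740 = £23,700
Combined damages: £33,330 + £23,700 = £57,030
Attorney fees: 40% of £57,030 = £22,812
Total recovery: £57,030 + £22,812 = £79,842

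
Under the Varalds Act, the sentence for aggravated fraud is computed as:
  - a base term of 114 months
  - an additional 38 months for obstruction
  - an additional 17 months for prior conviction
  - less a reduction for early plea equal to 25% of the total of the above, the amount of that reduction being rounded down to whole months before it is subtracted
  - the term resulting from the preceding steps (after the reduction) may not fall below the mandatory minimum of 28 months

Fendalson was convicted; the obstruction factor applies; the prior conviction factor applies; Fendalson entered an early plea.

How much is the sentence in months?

Obstruction enhancement: +38 months
Prior conviction enhancement: +17 months
Adjusted term: 114 months + 38 months + 17 months = 169 months
Early plea reduction: 25% of 169 months = 42 months (rounded down)
After reduction: 169 − 42 = 127 months
Minimum 28 months: 127 months meets the minimum, no increase.

127 months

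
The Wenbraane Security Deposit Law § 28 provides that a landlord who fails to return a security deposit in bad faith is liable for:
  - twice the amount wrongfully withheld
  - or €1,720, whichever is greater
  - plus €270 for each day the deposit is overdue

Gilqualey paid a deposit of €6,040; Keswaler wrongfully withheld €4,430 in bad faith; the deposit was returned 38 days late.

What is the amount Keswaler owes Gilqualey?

Recovery: €19,120

Doubled: 2 × €4,430 = €8,860
Minimum €1,720: €8,860 meets the minimum, no increase.
Late-return penalty: 38 × €270 = €10,260
Damages plus late penalty: €8,860 + €10,260 = €19,120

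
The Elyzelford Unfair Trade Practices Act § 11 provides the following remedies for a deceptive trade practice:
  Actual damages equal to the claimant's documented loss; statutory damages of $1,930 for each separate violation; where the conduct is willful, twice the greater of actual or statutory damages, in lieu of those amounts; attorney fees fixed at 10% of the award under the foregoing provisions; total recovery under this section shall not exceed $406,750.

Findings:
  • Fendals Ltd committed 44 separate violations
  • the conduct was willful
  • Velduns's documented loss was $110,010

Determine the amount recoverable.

$242,022

Statutory damages: 44 × $1,930 = $84,920
Greater of actual damages ($110,010) or statutory damages ($84,920): $110,010
Doubled: 2 × $110,010 = $220,020
Attorney fees: 10% of $220,020 = $22,002
Total before cap: $220,020 + $22,002 = $242,022
Cap at $406,750: $242,022 is within the cap, no reduction.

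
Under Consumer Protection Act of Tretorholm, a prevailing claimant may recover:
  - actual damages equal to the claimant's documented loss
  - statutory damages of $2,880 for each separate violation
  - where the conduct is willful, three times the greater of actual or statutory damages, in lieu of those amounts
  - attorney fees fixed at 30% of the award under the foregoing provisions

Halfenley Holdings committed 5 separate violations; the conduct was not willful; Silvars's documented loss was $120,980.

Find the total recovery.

Statutory damages: 5 × $2,880 = $14,400
Conduct not willful: the in-lieu enhancement does not apply.
Actual plus statutory damages: $120,980 + $14,400 = $135,380
Attorney fees: 30% of $135,380 = $40,614
Total recovery: $135,380 + $40,614 = $175,994

$175,994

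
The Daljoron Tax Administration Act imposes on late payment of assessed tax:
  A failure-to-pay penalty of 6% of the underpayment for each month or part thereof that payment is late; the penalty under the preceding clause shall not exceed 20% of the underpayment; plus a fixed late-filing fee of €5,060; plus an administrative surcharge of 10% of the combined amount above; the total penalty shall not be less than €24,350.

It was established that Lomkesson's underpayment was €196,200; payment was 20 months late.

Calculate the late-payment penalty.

€48,730

Accrued rate: 6% × 20 = 120%, capped at 20% → 20%
Failure-to-pay penalty: 20% of €196,200 = €39,240
Penalty before surcharge: €39,240 + €5,060 = €44,300
Administrative surcharge: 10% of €44,300 = €4,430
Total penalty: €44,300 + €4,430 = €48,730
Minimum €24,350: €48,730 meets the minimum, no increase.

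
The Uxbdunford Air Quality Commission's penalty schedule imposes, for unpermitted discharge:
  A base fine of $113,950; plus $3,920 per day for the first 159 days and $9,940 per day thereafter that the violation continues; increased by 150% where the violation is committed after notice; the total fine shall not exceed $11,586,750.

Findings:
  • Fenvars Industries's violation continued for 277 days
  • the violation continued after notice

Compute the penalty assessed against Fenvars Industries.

$4,775,375

First 159 days: 159 × $3,920 = $623,280
Remaining days: (277 − 159) × $9,940 = $1,172,920
Per-day component: $623,280 + $1,172,920 = $1,796,200
Base plus per-day: $113,950 + $1,796,200 = $1,910,150
Enhancement: 150% of $1,910,150 = $2,865,225
Enhanced fine: $1,910,150 + $2,865,225 = $4,775,375
Cap at $11,586,750: $4,775,375 is within the cap, no reduction.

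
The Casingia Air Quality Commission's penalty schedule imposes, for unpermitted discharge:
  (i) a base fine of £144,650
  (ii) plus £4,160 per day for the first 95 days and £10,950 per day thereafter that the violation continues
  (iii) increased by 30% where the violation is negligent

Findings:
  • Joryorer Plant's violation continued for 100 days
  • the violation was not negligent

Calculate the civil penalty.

First 95 days: 95 × £4,160 = £395,200
Remaining days: (100 − 95) × £10,950 = £54,750
Per-day component: £395,200 + £54,750 = £449,950
Base plus per-day: £144,650 + £449,950 = £594,600
The violation was not negligent: no 30% increase.

£594,600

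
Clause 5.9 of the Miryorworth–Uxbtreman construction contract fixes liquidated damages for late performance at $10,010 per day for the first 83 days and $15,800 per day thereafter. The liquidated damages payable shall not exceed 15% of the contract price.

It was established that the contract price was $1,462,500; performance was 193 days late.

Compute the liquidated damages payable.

$219,375

First 83 days: 83 × $10,010 = $830,830
Remaining days: (193 − 83) × $15,800 = $1,738,000
Accrued per-day damages: $830,830 + $1,738,000 = $2,568,830
Cap: 15% of $1,462,500 = $219,375
Cap at $219,375: $2,568,830 exceeds the cap → $219,375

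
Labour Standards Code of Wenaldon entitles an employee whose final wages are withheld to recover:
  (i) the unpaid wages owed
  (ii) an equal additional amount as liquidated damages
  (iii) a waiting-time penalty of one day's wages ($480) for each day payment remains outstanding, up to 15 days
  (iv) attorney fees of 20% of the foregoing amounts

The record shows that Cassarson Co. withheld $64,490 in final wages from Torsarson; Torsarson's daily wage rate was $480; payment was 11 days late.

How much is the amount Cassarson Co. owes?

Liquidated damages (equal amount): $64,490
Penalty days: min(11, 15) = 11
Waiting-time penalty: 11 × $480 = $5,280
Subtotal: $64,490 + $64,490 + $5,280 = $134,260
Attorney fees: 20% of $134,260 = $26,852
Total award: $134,260 + $26,852 = $161,112

Total award: $161,112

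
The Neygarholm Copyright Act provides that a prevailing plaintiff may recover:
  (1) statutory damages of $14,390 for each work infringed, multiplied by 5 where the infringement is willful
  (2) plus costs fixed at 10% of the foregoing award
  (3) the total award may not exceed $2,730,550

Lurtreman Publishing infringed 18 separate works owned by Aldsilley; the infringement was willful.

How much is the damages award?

$1,424,610

Statutory damages: 18 × $14,390 = $259,020
Multiplied by 5: 5 × $259,020 = $1,295,100
Costs: 10% of $1,295,100 = $129,510
Award plus costs: $1,295,100 + $129,510 = $1,424,610
Cap at $2,730,550: $1,424,610 is within the cap, no reduction.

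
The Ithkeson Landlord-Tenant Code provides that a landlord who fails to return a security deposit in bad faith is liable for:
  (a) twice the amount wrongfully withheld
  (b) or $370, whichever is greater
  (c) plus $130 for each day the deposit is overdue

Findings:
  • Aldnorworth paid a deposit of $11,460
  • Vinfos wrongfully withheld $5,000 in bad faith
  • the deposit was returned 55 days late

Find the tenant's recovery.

Doubled: 2 × $5,000 = $10,000
Minimum $370: $10,000 meets the minimum, no increase.
Late-return penalty: 55 × $130 = $7,150
Damages plus late penalty: $10,000 + $7,150 = $17,150

Recovery: $17,150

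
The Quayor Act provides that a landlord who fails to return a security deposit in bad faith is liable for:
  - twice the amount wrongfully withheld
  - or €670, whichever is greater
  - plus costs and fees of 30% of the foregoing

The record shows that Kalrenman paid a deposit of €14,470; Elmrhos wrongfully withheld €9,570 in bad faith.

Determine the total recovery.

Doubled: 2 × €9,570 = €19,140
Minimum €670: €19,140 meets the minimum, no increase.
Costs and fees: 30% of €19,140 = €5,742
Total recovery: €19,140 + €5,742 = €24,882

€24,882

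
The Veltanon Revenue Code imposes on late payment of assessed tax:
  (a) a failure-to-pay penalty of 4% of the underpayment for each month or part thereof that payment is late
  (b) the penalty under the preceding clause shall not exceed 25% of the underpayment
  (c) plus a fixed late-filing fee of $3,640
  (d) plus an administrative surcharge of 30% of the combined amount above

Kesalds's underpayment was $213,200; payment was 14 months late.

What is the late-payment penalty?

$74,022

Accrued rate: 4% × 14 = 56%, capped at 25% → 25%
Failure-to-pay penalty: 25% of $213,200 = $53,300
Penalty before surcharge: $53,300 + $3,640 = $56,940
Administrative surcharge: 30% of $56,940 = $17,082
Total penalty: $56,940 + $17,082 = $74,022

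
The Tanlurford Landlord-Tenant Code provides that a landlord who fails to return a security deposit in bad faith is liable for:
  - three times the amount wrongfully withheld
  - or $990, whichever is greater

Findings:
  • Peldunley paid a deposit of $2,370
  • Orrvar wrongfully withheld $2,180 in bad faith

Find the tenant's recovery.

Trebled: 3 × $2,180 = $6,540
Minimum $990: $6,540 meets the minimum, no increase.

$6,540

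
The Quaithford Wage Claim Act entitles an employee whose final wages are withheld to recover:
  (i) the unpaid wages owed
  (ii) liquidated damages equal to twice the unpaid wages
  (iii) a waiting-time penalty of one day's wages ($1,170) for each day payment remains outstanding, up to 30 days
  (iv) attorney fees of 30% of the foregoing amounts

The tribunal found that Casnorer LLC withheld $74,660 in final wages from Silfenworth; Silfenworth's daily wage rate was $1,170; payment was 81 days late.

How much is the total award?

$336,804

Doubled: 2 × $74,660 = $149,320
Penalty days: min(81, 30) = 30
Waiting-time penalty: 30 × $1,170 = $35,100
Subtotal: $74,660 + $149,320 + $35,100 = $259,080
Attorney fees: 30% of $259,080 = $77,724
Total award: $259,080 + $77,724 = $336,804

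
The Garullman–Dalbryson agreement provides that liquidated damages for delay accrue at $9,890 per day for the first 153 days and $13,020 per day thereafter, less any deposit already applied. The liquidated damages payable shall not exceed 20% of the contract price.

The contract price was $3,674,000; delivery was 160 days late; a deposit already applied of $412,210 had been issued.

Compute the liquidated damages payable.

First 153 days: 153 × $9,890 = $1,513,170
Remaining days: (160 − 153) × $13,020 = $91,140
Accrued per-day damages: $1,513,170 + $91,140 = $1,604,310
Less deposit already applied: $1,604,310 − $412,210 = $1,192,100
Cap: 20% of $3,674,000 = $734,800
Cap at $734,800: $1,192,100 exceeds the cap → $734,800

$734,800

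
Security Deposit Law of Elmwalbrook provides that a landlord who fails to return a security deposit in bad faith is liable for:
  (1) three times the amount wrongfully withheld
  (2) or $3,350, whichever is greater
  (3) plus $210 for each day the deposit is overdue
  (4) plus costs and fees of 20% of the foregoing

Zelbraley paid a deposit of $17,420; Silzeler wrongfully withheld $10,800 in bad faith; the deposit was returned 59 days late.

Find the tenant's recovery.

Recovery: $53,748

Trebled: 3 × $10,800 = $32,400
Minimum $3,350: $32,400 meets the minimum, no increase.
Late-return penalty: 59 × $210 = $12,390
Damages plus late penalty: $32,400 + $12,390 = $44,790
Costs and fees: 20% of $44,790 = $8,958
Total recovery: $44,790 + $8,958 = $53,748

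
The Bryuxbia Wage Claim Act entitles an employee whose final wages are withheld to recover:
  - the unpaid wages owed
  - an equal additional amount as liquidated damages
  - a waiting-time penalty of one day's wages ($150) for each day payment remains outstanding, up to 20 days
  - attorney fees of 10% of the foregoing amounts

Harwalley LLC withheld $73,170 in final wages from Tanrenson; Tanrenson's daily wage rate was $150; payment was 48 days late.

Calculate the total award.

Liquidated damages (equal amount): $73,170
Penalty days: min(48, 20) = 20
Waiting-time penalty: 20 × $150 = $3,000
Subtotal: $73,170 + $73,170 + $3,000 = $149,340
Attorney fees: 10% of $149,340 = $14,934
Total award: $149,340 + $14,934 = $164,274

$164,274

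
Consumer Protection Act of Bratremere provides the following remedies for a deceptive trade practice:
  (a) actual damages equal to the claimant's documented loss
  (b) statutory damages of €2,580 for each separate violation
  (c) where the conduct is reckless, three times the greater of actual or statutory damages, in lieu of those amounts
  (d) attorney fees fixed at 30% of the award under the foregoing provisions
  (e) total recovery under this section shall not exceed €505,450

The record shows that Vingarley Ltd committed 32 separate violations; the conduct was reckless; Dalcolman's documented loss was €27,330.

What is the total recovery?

Statutory damages: 32 × €2,580 = €82,560
Greater of actual damages (€27,330) or statutory damages (€82,560): €82,560
Trebled: 3 × €82,560 = €247,680
Attorney fees: 30% of €247,680 = €74,304
Total before cap: €247,680 + €74,304 = €321,984
Cap at €505,450: €321,984 is within the cap, no reduction.

€321,984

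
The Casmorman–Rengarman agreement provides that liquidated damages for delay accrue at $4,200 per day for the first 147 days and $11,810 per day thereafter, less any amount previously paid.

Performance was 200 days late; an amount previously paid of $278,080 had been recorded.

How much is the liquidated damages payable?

First 147 days: 147 × $4,200 = $617,400
Remaining days: (200 − 147) × $11,810 = $625,930
Accrued per-day damages: $617,400 + $625,930 = $1,243,330
Less amount previously paid: $1,243,330 − $278,080 = $965,250

$965,250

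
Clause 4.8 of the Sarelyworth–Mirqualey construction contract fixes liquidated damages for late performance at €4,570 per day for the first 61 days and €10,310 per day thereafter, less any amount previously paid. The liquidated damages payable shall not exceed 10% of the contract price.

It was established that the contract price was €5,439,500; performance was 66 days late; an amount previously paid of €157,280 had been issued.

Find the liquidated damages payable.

€173,040

First 61 days: 61 × €4,570 = €278,770
Remaining days: (66 − 61) × €10,310 = €51,550
Accrued per-day damages: €278,770 + €51,550 = €330,320
Less amount previously paid: €330,320 − €157,280 = €173,040
Cap: 10% of €5,439,500 = €543,950
Cap at €543,950: €173,040 is within the cap, no reduction.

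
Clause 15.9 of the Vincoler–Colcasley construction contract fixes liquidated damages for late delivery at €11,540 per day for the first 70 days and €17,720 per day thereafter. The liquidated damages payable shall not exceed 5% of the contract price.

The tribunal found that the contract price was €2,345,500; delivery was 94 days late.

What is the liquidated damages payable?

Liquidated damages: €117,275

First 70 days: 70 × €11,540 = €807,800
Remaining days: (94 − 70) × €17,720 = €425,280
Accrued per-day damages: €807,800 + €425,280 = €1,233,080
Cap: 5% of €2,345,500 = €117,275
Cap at €117,275: €1,233,080 exceeds the cap → €117,275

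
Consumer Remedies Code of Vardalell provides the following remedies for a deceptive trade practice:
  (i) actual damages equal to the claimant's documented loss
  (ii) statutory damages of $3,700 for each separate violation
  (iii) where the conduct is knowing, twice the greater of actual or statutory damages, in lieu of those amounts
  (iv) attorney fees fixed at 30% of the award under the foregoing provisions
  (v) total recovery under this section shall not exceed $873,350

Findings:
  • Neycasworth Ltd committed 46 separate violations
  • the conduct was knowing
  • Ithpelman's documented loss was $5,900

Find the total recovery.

Statutory damages: 46 × $3,700 = $170,200
Greater of actual damages ($5,900) or statutory damages ($170,200): $170,200
Doubled: 2 × $170,200 = $340,400
Attorney fees: 30% of $340,400 = $102,120
Total before cap: $340,400 + $102,120 = $442,520
Cap at $873,350: $442,520 is within the cap, no reduction.

$442,520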